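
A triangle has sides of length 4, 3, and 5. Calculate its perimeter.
Perimeter = sum of all sides
Perimeter = 4 + 3 + 5
Perimeter = 12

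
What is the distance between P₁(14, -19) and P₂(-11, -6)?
Using the distance formula: d = sqrt((x₂-x₁)² + (y₂-y₁)²)
dx = (-11) - 14 = -25
dy = (-6) - (-19) = 13
d = sqrt((-25)² + 13²) = sqrt(625 + 169) = sqrt(794) = 28.18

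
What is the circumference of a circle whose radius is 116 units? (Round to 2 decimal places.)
Circumference = 2 * pi * r
Circumference = 2 * pi * 116
Circumference = 728.85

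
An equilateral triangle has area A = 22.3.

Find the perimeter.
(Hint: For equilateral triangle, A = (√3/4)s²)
A = (√3/4)s²  →  s² = 4A/√3 = 4·22.3/√3 = 51.4996
s = 7.17633
Perimeter = 3s = 21.53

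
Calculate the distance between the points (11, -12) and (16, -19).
Using the distance formula: d = sqrt((x₂-x₁)² + (y₂-y₁)²)
dx = 16 - 11 = 5
dy = (-19) - (-12) = -7
d = sqrt(5² + (-7)²) = sqrt(25 + 49) = sqrt(74) = 8.60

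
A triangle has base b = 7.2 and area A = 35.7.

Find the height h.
A = ½bh  →  h = 2A/b
h = 2·35.7/7.2 = 9.917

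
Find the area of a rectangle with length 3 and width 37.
Area = length * width
Area = 3 * 37
Area = 111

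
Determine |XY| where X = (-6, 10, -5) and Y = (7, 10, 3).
d = √[(13)² + (0)² + (8)²] = √233 = 15.26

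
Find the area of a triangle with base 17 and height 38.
Area = (1/2) * base * height
Area = (1/2) * 17 * 38
Area = 323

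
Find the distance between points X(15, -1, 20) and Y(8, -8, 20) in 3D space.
d = √[(-7)² + (-7)² + (0)²] = √98 = 9.899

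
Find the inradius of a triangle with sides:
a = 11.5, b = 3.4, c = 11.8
s = (a+b+c)/2 = (11.5+3.4+11.8)/2 = 13.35
Area = √(s(s-a)(s-b)(s-c)) = √(13.35·1.85·9.95·1.55) = 19.5166
r = Area/s = 19.5166/13.35 = 1.462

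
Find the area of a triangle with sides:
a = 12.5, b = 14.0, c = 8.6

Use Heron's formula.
s = (a+b+c)/2 = (12.5+14.0+8.6)/2 = 17.55
A = √(s(s-a)(s-b)(s-c)) = √(17.55·5.05·3.55·8.95)
A = √2815.92 = 53.07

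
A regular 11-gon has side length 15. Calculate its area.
For a regular 11-gon with side length s = 15:
Apothem a = s / (2*tan(pi/11)) = 15 / (2*tan(pi/11)) ≈ 25.5427
Perimeter P = 11 * 15 = 165
Area = (1/2) * P * a = (1/2) * 165 * 25.5427 = 2107.27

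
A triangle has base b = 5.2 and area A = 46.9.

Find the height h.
A = ½bh  →  h = 2A/b
h = 2·46.9/5.2 = 18.04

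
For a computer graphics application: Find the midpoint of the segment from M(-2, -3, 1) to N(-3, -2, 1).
Midpoint = ((-2-3)/2, (-3-2)/2, (1+1)/2) = (-2.5, -2.5, 1)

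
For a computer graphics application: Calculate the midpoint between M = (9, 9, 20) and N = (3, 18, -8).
Midpoint = ((9+3)/2, (9+18)/2, (20-8)/2) = (6, 13.5, 6)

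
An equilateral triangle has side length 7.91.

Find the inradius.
For an equilateral triangle, r = s/(2√3) where s is the side.
r = 7.91/(2√3) = 7.91/3.464102 = 2.283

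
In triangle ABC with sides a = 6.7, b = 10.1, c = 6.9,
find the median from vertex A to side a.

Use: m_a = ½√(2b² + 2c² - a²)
m_a = ½√(2·10.1² + 2·6.9² - 6.7²)
m_a = ½√(204.02 + 95.22 - 44.89) = ½√254.35 = 7.974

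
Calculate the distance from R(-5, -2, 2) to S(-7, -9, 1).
d = √[(-2)² + (-7)² + (-1)²] = √54 = 7.348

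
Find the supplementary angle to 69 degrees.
Supplementary angles sum to 180 degrees.
Other angle = 180 - 69
Other angle = 111 degrees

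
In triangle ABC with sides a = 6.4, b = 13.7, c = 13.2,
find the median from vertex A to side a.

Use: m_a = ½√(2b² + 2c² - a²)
m_a = ½√(2·13.7² + 2·13.2² - 6.4²)
m_a = ½√(375.38 + 348.48 - 40.96) = ½√682.9 = 13.07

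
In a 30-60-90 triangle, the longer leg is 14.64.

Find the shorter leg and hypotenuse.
In a 30-60-90 triangle, sides are in ratio 1 : √3 : 2.
Long leg = short leg·√3  →  short leg = 14.64/√3 = 8.452
Hypotenuse = 2·(short leg) = 2·14.64/√3 = 16.9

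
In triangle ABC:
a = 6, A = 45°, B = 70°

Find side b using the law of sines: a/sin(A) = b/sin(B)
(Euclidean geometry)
b = a·sin(B)/sin(A) = 6·sin(70°)/sin(45°)
b = 6·0.939693/0.707107 = 7.974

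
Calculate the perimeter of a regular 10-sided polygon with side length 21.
Perimeter = number of sides * side length
Perimeter = 10 * 21
Perimeter = 210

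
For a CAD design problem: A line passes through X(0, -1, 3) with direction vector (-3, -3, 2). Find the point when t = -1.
P(-1) = (0 + (-3)(-1), -1 + (-3)(-1), 3 + 2(-1)) = (3, 2, 1)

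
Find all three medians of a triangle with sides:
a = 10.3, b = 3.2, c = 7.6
Using m_x = ½√(2y² + 2z² - x²):
m_a = ½√(2·3.2² + 2·7.6² - 10.3²) = ½√29.91 = 2.735
m_b = ½√(2·10.3² + 2·7.6² - 3.2²) = ½√317.46 = 8.909
m_c = ½√(2·10.3² + 2·3.2² - 7.6²) = ½√174.9 = 6.612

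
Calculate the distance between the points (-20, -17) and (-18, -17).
Using the distance formula: d = sqrt((x₂-x₁)² + (y₂-y₁)²)
dx = (-18) - (-20) = 2
dy = (-17) - (-17) = 0
d = sqrt(2² + 0²) = sqrt(4 + 0) = sqrt(4) = 2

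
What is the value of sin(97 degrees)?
sin(97 degrees) = 0.9925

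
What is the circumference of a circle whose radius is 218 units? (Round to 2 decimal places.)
Circumference = 2 * pi * r
Circumference = 2 * pi * 218
Circumference = 1369.73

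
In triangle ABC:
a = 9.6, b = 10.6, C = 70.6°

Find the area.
Using A = ½ab·sin(C):
A = ½·9.6·10.6·sin(70.6°) = ½·101.76·0.943223 = 47.99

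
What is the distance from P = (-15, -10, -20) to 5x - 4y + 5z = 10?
d = |5(-15) + (-4)(-10) + 5(-20) - (10)| / √(5² + (-4)² + 5²) = 145/√66 = 17.85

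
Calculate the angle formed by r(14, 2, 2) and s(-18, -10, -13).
r·s = -298, |r|² = 204, |s|² = 593
cos θ = -298/√120972 ≈ -0.8568
θ ≈ 149.0°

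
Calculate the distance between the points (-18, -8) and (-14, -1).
Using the distance formula: d = sqrt((x₂-x₁)² + (y₂-y₁)²)
dx = (-14) - (-18) = 4
dy = (-1) - (-8) = 7
d = sqrt(4² + 7²) = sqrt(16 + 49) = sqrt(65) = 8.06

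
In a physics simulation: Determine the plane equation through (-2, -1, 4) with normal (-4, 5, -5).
d = n·P = (-4)(-2) + (5)(-1) + (-5)(4) = -17
Plane: -4x + 5y - 5z = -17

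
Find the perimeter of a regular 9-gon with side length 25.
Perimeter = number of sides * side length
Perimeter = 9 * 25
Perimeter = 225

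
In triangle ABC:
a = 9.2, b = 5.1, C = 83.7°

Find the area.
Using A = ½ab·sin(C):
A = ½·9.2·5.1·sin(83.7°) = ½·46.92·0.993961 = 23.32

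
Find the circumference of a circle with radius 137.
Circumference = 2 * pi * r
Circumference = 2 * pi * 137
Circumference = 860.80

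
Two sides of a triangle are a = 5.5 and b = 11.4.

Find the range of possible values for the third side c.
By the triangle inequality: |a - b| < c < a + b
|5.5 - 11.4| < c < 5.5 + 11.4
5.9 < c < 16.9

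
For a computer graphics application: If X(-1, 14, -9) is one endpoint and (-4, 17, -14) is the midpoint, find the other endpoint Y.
Y = (2×(-4) - (-1), 2×17 - 14, 2×(-14) - (-9)) = (-7, 20, -19)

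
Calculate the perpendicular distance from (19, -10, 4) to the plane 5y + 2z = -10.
d = |0(19) + 5(-10) + 2(4) - (-10)| / √(0² + 5² + 2²) = 32/√29 = 5.942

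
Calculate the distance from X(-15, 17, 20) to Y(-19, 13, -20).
d = √[(-4)² + (-4)² + (-40)²] = √1632 = 40.4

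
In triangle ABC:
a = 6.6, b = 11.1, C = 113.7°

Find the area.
Using A = ½ab·sin(C):
A = ½·6.6·11.1·sin(113.7°) = ½·73.26·0.915663 = 33.54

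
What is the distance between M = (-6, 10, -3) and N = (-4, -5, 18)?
d = √[(2)² + (-15)² + (21)²] = √670 = 25.88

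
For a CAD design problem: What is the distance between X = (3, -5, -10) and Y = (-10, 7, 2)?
d = √[(-13)² + (12)² + (12)²] = √457 = 21.38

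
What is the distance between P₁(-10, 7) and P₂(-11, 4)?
Using the distance formula: d = sqrt((x₂-x₁)² + (y₂-y₁)²)
dx = (-11) - (-10) = -1
dy = 4 - 7 = -3
d = sqrt((-1)² + (-3)²) = sqrt(1 + 9) = sqrt(10) = 3.16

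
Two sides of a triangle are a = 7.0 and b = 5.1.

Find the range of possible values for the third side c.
By the triangle inequality: |a - b| < c < a + b
|7.0 - 5.1| < c < 7.0 + 5.1
1.9 < c < 12.1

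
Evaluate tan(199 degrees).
tan(199 degrees) = 0.3443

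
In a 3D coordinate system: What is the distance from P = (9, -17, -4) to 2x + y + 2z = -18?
d = |2(9) + 1(-17) + 2(-4) - (-18)| / √(2² + 1² + 2²) = 11/√9 = 3.667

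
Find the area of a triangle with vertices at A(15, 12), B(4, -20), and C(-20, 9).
Using the coordinate formula: Area = (1/2)|x₁(y₂-y₃) + x₂(y₃-y₁) + x₃(y₁-y₂)|
Area = (1/2)|15((-20)-9) + 4(9-12) + (-20)(12-(-20))|
Area = (1/2)|15*(-29) + 4*(-3) + (-20)*32|
Area = (1/2)|(-435) + (-12) + (-640)|
Area = (1/2)*1087 = 543.50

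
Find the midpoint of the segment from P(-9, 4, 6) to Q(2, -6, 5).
Midpoint = ((-9+2)/2, (4-6)/2, (6+5)/2) = (-3.5, -1, 5.5)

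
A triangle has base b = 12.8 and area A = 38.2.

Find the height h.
A = ½bh  →  h = 2A/b
h = 2·38.2/12.8 = 5.969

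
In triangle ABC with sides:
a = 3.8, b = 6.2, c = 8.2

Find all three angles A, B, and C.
By the law of cosines:
cos(A) = (b² + c² - a²)/(2bc) = 0.897325  →  A = 26.19°
cos(B) = (a² + c² - b²)/(2ac) = 0.693838  →  B = 46.07°
cos(C) = (a² + b² - c²)/(2ab) = -0.304754  →  C = 107.7°
Check: A + B + C = 180.0° ✓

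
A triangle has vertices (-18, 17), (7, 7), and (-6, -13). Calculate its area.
Using the coordinate formula: Area = (1/2)|x₁(y₂-y₃) + x₂(y₃-y₁) + x₃(y₁-y₂)|
Area = (1/2)|(-18)(7-(-13)) + 7((-13)-17) + (-6)(17-7)|
Area = (1/2)|(-18)*20 + 7*(-30) + (-6)*10|
Area = (1/2)|(-360) + (-210) + (-60)|
Area = (1/2)*630 = 315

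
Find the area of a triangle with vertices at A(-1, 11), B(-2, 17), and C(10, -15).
Using the coordinate formula: Area = (1/2)|x₁(y₂-y₃) + x₂(y₃-y₁) + x₃(y₁-y₂)|
Area = (1/2)|(-1)(17-(-15)) + (-2)((-15)-11) + 10(11-17)|
Area = (1/2)|(-1)*32 + (-2)*(-26) + 10*(-6)|
Area = (1/2)|(-32) + 52 + (-60)|
Area = (1/2)*40 = 20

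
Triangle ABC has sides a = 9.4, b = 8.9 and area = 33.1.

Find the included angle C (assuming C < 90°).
Area = ½ab·sin(C)  →  sin(C) = 2·Area/(ab)
sin(C) = 2·33.1/(9.4·8.9) = 0.791298
C = arcsin(0.791298) = 52.31°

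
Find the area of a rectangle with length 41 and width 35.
Area = length * width
Area = 41 * 35
Area = 1435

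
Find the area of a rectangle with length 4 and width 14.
Area = length * width
Area = 4 * 14
Area = 56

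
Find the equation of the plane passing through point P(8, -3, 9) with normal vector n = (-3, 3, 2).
d = n·P = (-3)(8) + (3)(-3) + (2)(9) = -15
Plane: -3x + 3y + 2z = -15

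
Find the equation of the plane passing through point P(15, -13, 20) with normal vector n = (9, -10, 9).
d = n·P = (9)(15) + (-10)(-13) + (9)(20) = 445
Plane: 9x - 10y + 9z = 445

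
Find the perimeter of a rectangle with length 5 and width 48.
Perimeter = 2 * (length + width)
Perimeter = 2 * (5 + 48)
Perimeter = 2 * 53
Perimeter = 106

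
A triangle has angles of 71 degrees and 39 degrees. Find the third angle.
Sum of angles in a triangle = 180 degrees
Third angle = 180 - 71 - 39
Third angle = 70 degrees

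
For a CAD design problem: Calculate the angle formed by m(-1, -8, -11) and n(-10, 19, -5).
m·n = -87, |m|² = 186, |n|² = 486
cos θ = -87/√90396 ≈ -0.2894
θ ≈ 106.8°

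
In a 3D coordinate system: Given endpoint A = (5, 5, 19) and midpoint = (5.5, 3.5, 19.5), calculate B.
B = (2×5.5 - 5, 2×3.5 - 5, 2×19.5 - 19) = (6, 2, 20)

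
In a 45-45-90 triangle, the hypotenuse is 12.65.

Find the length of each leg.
In a 45-45-90 triangle, hypotenuse = leg·√2  →  leg = hypotenuse/√2
leg = 12.65/√2 = 8.945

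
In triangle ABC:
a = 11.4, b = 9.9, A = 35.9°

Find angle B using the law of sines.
sin(B)/b = sin(A)/a
sin(B) = b·sin(A)/a = 9.9·sin(35.9°)/11.4 = 0.509218
B = arcsin(0.509218) = 30.61°  (b ≤ a, so B ≤ A and the acute solution is unique)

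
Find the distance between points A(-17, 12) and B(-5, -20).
Using the distance formula: d = sqrt((x₂-x₁)² + (y₂-y₁)²)
dx = (-5) - (-17) = 12
dy = (-20) - 12 = -32
d = sqrt(12² + (-32)²) = sqrt(144 + 1024) = sqrt(1168) = 34.18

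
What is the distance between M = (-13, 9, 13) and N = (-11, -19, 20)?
d = √[(2)² + (-28)² + (7)²] = √837 = 28.93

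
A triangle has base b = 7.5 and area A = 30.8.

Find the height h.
A = ½bh  →  h = 2A/b
h = 2·30.8/7.5 = 8.213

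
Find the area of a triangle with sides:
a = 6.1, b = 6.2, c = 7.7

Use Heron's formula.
s = (a+b+c)/2 = (6.1+6.2+7.7)/2 = 10
A = √(s(s-a)(s-b)(s-c)) = √(10·3.9·3.8·2.3)
A = √340.86 = 18.46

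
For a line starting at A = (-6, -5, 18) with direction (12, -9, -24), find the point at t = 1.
P(1) = (-6 + 12(1), -5 + (-9)(1), 18 + (-24)(1)) = (6, -14, -6)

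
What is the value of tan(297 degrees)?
tan(297 degrees) = -1.9626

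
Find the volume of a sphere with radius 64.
Volume = (4/3) * pi * r³
Volume = (4/3) * pi * 64³
Volume = (4/3) * pi * 262144
Volume = 1098066.22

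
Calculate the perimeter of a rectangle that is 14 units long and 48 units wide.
Perimeter = 2 * (length + width)
Perimeter = 2 * (14 + 48)
Perimeter = 2 * 62
Perimeter = 124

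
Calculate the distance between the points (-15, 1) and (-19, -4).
Using the distance formula: d = sqrt((x₂-x₁)² + (y₂-y₁)²)
dx = (-19) - (-15) = -4
dy = (-4) - 1 = -5
d = sqrt((-4)² + (-5)²) = sqrt(16 + 25) = sqrt(41) = 6.40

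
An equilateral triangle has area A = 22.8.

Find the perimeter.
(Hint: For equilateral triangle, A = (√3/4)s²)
A = (√3/4)s²  →  s² = 4A/√3 = 4·22.8/√3 = 52.6543
s = 7.25633
Perimeter = 3s = 21.77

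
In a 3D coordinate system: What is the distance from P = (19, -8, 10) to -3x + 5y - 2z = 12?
d = |(-3)(19) + 5(-8) + (-2)(10) - (12)| / √((-3)² + 5² + (-2)²) = 129/√38 = 20.93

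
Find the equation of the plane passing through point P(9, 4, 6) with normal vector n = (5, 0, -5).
d = n·P = (5)(9) + (0)(4) + (-5)(6) = 15
Plane: 5x - 5z = 15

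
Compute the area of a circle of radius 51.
Area = pi * r²
Area = pi * 51²
Area = pi * 2601
Area = 8171.28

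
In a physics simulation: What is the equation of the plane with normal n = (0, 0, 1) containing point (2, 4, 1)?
d = n·P = (0)(2) + (0)(4) + (1)(1) = 1
Plane: z = 1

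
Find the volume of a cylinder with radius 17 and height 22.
Volume = pi * r² * h
Volume = pi * 17² * 22
Volume = pi * 289 * 22
Volume = pi * 6358
Volume = 19974.25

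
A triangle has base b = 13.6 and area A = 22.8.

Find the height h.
A = ½bh  →  h = 2A/b
h = 2·22.8/13.6 = 3.353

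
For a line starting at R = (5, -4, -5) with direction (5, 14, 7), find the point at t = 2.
P(2) = (5 + 5(2), -4 + 14(2), -5 + 7(2)) = (15, 24, 9)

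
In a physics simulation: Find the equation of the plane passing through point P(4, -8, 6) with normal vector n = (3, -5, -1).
d = n·P = (3)(4) + (-5)(-8) + (-1)(6) = 46
Plane: 3x - 5y - z = 46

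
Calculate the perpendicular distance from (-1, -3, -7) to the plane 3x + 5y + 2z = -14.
d = |3(-1) + 5(-3) + 2(-7) - (-14)| / √(3² + 5² + 2²) = 18/√38 = 2.92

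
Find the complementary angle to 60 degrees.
Complementary angles sum to 90 degrees.
Other angle = 90 - 60
Other angle = 30 degrees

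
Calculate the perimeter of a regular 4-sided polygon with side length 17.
Perimeter = number of sides * side length
Perimeter = 4 * 17
Perimeter = 68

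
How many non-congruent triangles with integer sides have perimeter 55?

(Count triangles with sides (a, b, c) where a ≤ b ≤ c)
With a ≤ b ≤ c and a + b + c = 55, the triangle inequality a + b > c gives c < 55/2, so c ≤ 27.
Iterate a from 1 to ⌊p/3⌋ = 18; for each a, b ranges from a to ⌊(p−a)/2⌋ with c = p − a − b, keeping only c ≥ b.
Triples: (1, 27, 27), (2, 26, 27), (3, 25, 27), …
Count = 70 triangles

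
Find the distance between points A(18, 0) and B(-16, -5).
Using the distance formula: d = sqrt((x₂-x₁)² + (y₂-y₁)²)
dx = (-16) - 18 = -34
dy = (-5) - 0 = -5
d = sqrt((-34)² + (-5)²) = sqrt(1156 + 25) = sqrt(1181) = 34.37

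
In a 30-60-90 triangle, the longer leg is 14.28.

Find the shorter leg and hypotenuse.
In a 30-60-90 triangle, sides are in ratio 1 : √3 : 2.
Long leg = short leg·√3  →  short leg = 14.28/√3 = 8.245
Hypotenuse = 2·(short leg) = 2·14.28/√3 = 16.49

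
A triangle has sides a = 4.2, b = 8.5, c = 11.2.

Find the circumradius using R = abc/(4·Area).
s = (a+b+c)/2 = 11.95
Area = √(s(s-a)(s-b)(s-c)) = √(11.95·7.75·3.45·0.75) = 15.4801
R = abc/(4·Area) = (4.2·8.5·11.2)/(4·15.4801) = 399.84/61.9204 = 6.457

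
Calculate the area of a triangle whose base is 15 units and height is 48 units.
Area = (1/2) * base * height
Area = (1/2) * 15 * 48
Area = 360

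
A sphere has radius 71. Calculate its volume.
Volume = (4/3) * pi * r³
Volume = (4/3) * pi * 71³
Volume = (4/3) * pi * 357911
Volume = 1499214.09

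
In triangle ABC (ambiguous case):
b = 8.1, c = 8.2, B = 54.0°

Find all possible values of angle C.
sin(C)/c = sin(B)/b  →  sin(C) = c·sin(B)/b = 8.2·sin(54.0°)/8.1 = 0.819005
C₁ = arcsin(0.819005) = 54.99°,  C₂ = 180° - C₁ = 125.01°
Check C₂: A = 180° - 54.0° - 125.01° = 0.99° > 0 ✓
C = 54.99° or C = 125.01° (two solutions)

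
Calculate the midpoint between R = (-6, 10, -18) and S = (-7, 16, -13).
Midpoint = ((-6-7)/2, (10+16)/2, (-18-13)/2) = (-6.5, 13, -15.5)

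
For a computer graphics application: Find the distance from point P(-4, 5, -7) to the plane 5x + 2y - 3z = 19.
d = |5(-4) + 2(5) + (-3)(-7) - (19)| / √(5² + 2² + (-3)²) = 8/√38 = 1.298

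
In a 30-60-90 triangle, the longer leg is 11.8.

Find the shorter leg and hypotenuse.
In a 30-60-90 triangle, sides are in ratio 1 : √3 : 2.
Long leg = short leg·√3  →  short leg = 11.8/√3 = 6.813
Hypotenuse = 2·(short leg) = 2·11.8/√3 = 13.63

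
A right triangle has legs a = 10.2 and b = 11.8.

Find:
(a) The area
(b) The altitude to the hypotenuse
(a) Area = ½ab = ½·10.2·11.8 = 60.18
(b) Hypotenuse c = √(10.2² + 11.8²) = √243.28 = 15.5974
    Area = ½·c·h_c  →  h_c = 2·Area/c = 2·60.18/15.5974 = 7.717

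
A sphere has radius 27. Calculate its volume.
Volume = (4/3) * pi * r³
Volume = (4/3) * pi * 27³
Volume = (4/3) * pi * 19683
Volume = 82447.96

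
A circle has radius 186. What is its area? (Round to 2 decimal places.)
Area = pi * r²
Area = pi * 186²
Area = pi * 34596
Area = 108686.54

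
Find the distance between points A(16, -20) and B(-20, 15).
Using the distance formula: d = sqrt((x₂-x₁)² + (y₂-y₁)²)
dx = (-20) - 16 = -36
dy = 15 - (-20) = 35
d = sqrt((-36)² + 35²) = sqrt(1296 + 1225) = sqrt(2521) = 50.21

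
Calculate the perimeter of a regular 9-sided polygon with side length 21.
Perimeter = number of sides * side length
Perimeter = 9 * 21
Perimeter = 189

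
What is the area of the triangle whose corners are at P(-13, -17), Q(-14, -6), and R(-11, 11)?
Using the coordinate formula: Area = (1/2)|x₁(y₂-y₃) + x₂(y₃-y₁) + x₃(y₁-y₂)|
Area = (1/2)|(-13)((-6)-11) + (-14)(11-(-17)) + (-11)((-17)-(-6))|
Area = (1/2)|(-13)*(-17) + (-14)*28 + (-11)*(-11)|
Area = (1/2)|221 + (-392) + 121|
Area = (1/2)*50 = 25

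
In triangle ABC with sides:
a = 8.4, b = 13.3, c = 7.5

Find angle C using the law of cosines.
cos(C) = (a² + b² - c²)/(2ab)
cos(C) = (8.4² + 13.3² - 7.5²)/(2·8.4·13.3) = 191.2/223.44 = 0.855711
C = arccos(0.855711) = 31.16°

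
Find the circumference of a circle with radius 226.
Circumference = 2 * pi * r
Circumference = 2 * pi * 226
Circumference = 1420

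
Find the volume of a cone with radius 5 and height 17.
Volume = (1/3) * pi * r² * h
Volume = (1/3) * pi * 5² * 17
Volume = (1/3) * pi * 25 * 17
Volume = (1/3) * pi * 425
Volume = 445.06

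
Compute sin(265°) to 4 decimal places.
sin(265 degrees) = -0.9962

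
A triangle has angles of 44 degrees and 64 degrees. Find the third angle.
Sum of angles in a triangle = 180 degrees
Third angle = 180 - 44 - 64
Third angle = 72 degrees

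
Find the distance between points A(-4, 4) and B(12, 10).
Using the distance formula: d = sqrt((x₂-x₁)² + (y₂-y₁)²)
dx = 12 - (-4) = 16
dy = 10 - 4 = 6
d = sqrt(16² + 6²) = sqrt(256 + 36) = sqrt(292) = 17.09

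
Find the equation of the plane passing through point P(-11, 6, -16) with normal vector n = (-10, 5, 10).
d = n·P = (-10)(-11) + (5)(6) + (10)(-16) = -20
Plane: -10x + 5y + 10z = -20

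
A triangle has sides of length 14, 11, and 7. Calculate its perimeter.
Perimeter = sum of all sides
Perimeter = 14 + 11 + 7
Perimeter = 32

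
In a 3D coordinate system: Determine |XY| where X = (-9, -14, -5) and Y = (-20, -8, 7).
d = √[(-11)² + (6)² + (12)²] = √301 = 17.35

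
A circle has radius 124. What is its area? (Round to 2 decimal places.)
Area = pi * r²
Area = pi * 124²
Area = pi * 15376
Area = 48305.13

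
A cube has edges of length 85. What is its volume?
Volume = s³
Volume = 85³
Volume = 614125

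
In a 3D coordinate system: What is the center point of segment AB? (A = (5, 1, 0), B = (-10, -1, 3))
Midpoint = ((5-10)/2, (1-1)/2, (0+3)/2) = (-2.5, 0, 1.5)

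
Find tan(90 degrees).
tan(90 degrees) = undefined
Decimal approximation: undefined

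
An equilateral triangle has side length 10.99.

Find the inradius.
For an equilateral triangle, r = s/(2√3) where s is the side.
r = 10.99/(2√3) = 10.99/3.464102 = 3.173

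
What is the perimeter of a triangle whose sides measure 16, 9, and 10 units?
Perimeter = sum of all sides
Perimeter = 16 + 9 + 10
Perimeter = 35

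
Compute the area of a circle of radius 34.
Area = pi * r²
Area = pi * 34²
Area = pi * 1156
Area = 3631.68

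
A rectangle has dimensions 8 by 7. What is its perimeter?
Perimeter = 2 * (length + width)
Perimeter = 2 * (8 + 7)
Perimeter = 2 * 15
Perimeter = 30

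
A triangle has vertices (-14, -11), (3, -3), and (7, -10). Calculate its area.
Using the coordinate formula: Area = (1/2)|x₁(y₂-y₃) + x₂(y₃-y₁) + x₃(y₁-y₂)|
Area = (1/2)|(-14)((-3)-(-10)) + 3((-10)-(-11)) + 7((-11)-(-3))|
Area = (1/2)|(-14)*7 + 3*1 + 7*(-8)|
Area = (1/2)|(-98) + 3 + (-56)|
Area = (1/2)*151 = 75.50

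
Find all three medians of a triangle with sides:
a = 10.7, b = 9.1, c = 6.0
Using m_x = ½√(2y² + 2z² - x²):
m_a = ½√(2·9.1² + 2·6.0² - 10.7²) = ½√123.13 = 5.548
m_b = ½√(2·10.7² + 2·6.0² - 9.1²) = ½√218.17 = 7.385
m_c = ½√(2·10.7² + 2·9.1² - 6.0²) = ½√358.6 = 9.468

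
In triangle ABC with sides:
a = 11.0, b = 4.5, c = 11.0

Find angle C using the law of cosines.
cos(C) = (a² + b² - c²)/(2ab)
cos(C) = (11.0² + 4.5² - 11.0²)/(2·11.0·4.5) = 20.25/99 = 0.204545
C = arccos(0.204545) = 78.2°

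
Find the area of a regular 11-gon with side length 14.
For a regular 11-gon with side length s = 14:
Apothem a = s / (2*tan(pi/11)) = 14 / (2*tan(pi/11)) ≈ 23.83981
Perimeter P = 11 * 14 = 154
Area = (1/2) * P * a = (1/2) * 154 * 23.83981 = 1835.67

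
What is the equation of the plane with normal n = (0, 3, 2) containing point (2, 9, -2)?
d = n·P = (0)(2) + (3)(9) + (2)(-2) = 23
Plane: 3y + 2z = 23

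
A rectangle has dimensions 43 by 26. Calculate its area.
Area = length * width
Area = 43 * 26
Area = 1118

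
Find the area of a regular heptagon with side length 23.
For a regular 7-gon with side length s = 23:
Apothem a = s / (2*tan(pi/7)) = 23 / (2*tan(pi/7)) ≈ 23.88
Perimeter P = 7 * 23 = 161
Area = (1/2) * P * a = (1/2) * 161 * 23.88 = 1922.34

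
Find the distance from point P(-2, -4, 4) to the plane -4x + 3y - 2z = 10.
d = |(-4)(-2) + 3(-4) + (-2)(4) - (10)| / √((-4)² + 3² + (-2)²) = 22/√29 = 4.085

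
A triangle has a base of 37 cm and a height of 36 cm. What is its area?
Area = (1/2) * base * height
Area = (1/2) * 37 * 36
Area = 666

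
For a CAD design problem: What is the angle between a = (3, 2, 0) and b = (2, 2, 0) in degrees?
a·b = 10, |a|² = 13, |b|² = 8
cos θ = 10/√104 ≈ 0.9806
θ ≈ 11.31°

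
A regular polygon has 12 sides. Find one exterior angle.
Exterior angle of a regular n-gon = 360/n
Exterior angle = 360/12
Exterior angle = 30 degrees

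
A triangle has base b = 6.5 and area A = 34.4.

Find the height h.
A = ½bh  →  h = 2A/b
h = 2·34.4/6.5 = 10.58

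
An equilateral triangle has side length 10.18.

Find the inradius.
For an equilateral triangle, r = s/(2√3) where s is the side.
r = 10.18/(2√3) = 10.18/3.464102 = 2.939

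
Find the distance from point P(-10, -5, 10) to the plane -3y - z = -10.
d = |0(-10) + (-3)(-5) + (-1)(10) - (-10)| / √(0² + (-3)² + (-1)²) = 15/√10 = 4.743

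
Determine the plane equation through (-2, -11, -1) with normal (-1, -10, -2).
d = n·P = (-1)(-2) + (-10)(-11) + (-2)(-1) = 114
Plane: -x - 10y - 2z = 114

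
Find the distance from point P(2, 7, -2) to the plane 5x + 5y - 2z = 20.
d = |5(2) + 5(7) + (-2)(-2) - (20)| / √(5² + 5² + (-2)²) = 29/√54 = 3.946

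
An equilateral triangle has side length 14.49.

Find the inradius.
For an equilateral triangle, r = s/(2√3) where s is the side.
r = 14.49/(2√3) = 14.49/3.464102 = 4.183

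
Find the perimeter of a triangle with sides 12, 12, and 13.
Perimeter = sum of all sides
Perimeter = 12 + 12 + 13
Perimeter = 37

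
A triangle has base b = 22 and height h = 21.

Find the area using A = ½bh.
A = ½·22·21 = 231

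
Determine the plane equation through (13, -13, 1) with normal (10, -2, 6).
d = n·P = (10)(13) + (-2)(-13) + (6)(1) = 162
Plane: 10x - 2y + 6z = 162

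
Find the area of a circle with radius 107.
Area = pi * r²
Area = pi * 107²
Area = pi * 11449
Area = 35968.09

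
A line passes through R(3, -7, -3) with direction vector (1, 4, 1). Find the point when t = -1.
P(-1) = (3 + 1(-1), -7 + 4(-1), -3 + 1(-1)) = (2, -11, -4)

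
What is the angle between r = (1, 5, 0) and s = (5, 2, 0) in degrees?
r·s = 15, |r|² = 26, |s|² = 29
cos θ = 15/√754 ≈ 0.5463
θ ≈ 56.89°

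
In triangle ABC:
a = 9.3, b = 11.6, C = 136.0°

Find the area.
Using A = ½ab·sin(C):
A = ½·9.3·11.6·sin(136.0°) = ½·107.88·0.694658 = 37.47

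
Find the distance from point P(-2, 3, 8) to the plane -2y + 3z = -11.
d = |0(-2) + (-2)(3) + 3(8) - (-11)| / √(0² + (-2)² + 3²) = 29/√13 = 8.043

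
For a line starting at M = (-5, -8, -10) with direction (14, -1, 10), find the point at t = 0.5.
P(0.5) = (-5 + 14(0.5), -8 + (-1)(0.5), -10 + 10(0.5)) = (2, -8.5, -5)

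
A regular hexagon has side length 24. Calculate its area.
For a regular 6-gon with side length s = 24:
Apothem a = s / (2*tan(pi/6)) = 24 / (2*tan(pi/6)) ≈ 20.7846
Perimeter P = 6 * 24 = 144
Area = (1/2) * P * a = (1/2) * 144 * 20.7846 = 1496.49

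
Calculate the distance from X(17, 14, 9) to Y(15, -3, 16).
d = √[(-2)² + (-17)² + (7)²] = √342 = 18.49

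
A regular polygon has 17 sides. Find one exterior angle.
Exterior angle of a regular n-gon = 360/n
Exterior angle = 360/17
Exterior angle = 21.18 degrees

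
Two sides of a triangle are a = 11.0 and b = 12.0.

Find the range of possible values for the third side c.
By the triangle inequality: |a - b| < c < a + b
|11.0 - 12.0| < c < 11.0 + 12.0
1 < c < 23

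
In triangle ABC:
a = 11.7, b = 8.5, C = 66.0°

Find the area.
Using A = ½ab·sin(C):
A = ½·11.7·8.5·sin(66.0°) = ½·99.45·0.913545 = 45.43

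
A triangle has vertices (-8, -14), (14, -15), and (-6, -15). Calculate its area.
Using the coordinate formula: Area = (1/2)|x₁(y₂-y₃) + x₂(y₃-y₁) + x₃(y₁-y₂)|
Area = (1/2)|(-8)((-15)-(-15)) + 14((-15)-(-14)) + (-6)((-14)-(-15))|
Area = (1/2)|(-8)*0 + 14*(-1) + (-6)*1|
Area = (1/2)|0 + (-14) + (-6)|
Area = (1/2)*20 = 10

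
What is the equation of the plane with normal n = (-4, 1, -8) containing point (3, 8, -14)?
d = n·P = (-4)(3) + (1)(8) + (-8)(-14) = 108
Plane: -4x + y - 8z = 108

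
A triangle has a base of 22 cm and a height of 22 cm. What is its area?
Area = (1/2) * base * height
Area = (1/2) * 22 * 22
Area = 242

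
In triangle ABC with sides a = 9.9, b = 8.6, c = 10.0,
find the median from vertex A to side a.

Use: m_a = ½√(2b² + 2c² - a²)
m_a = ½√(2·8.6² + 2·10.0² - 9.9²)
m_a = ½√(147.92 + 200 - 98.01) = ½√249.91 = 7.904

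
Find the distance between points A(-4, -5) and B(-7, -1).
Using the distance formula: d = sqrt((x₂-x₁)² + (y₂-y₁)²)
dx = (-7) - (-4) = -3
dy = (-1) - (-5) = 4
d = sqrt((-3)² + 4²) = sqrt(9 + 16) = sqrt(25) = 5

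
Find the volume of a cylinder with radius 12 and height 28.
Volume = pi * r² * h
Volume = pi * 12² * 28
Volume = pi * 144 * 28
Volume = pi * 4032
Volume = 12666.90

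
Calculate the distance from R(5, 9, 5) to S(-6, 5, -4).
d = √[(-11)² + (-4)² + (-9)²] = √218 = 14.76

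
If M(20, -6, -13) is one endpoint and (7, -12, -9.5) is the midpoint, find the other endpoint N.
N = (2×7 - 20, 2×(-12) - (-6), 2×(-9.5) - (-13)) = (-6, -18, -6)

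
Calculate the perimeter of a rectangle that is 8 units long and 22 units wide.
Perimeter = 2 * (length + width)
Perimeter = 2 * (8 + 22)
Perimeter = 2 * 30
Perimeter = 60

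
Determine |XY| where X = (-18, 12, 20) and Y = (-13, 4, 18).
d = √[(5)² + (-8)² + (-2)²] = √93 = 9.644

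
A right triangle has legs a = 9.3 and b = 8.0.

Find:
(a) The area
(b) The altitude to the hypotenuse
(a) Area = ½ab = ½·9.3·8.0 = 37.2
(b) Hypotenuse c = √(9.3² + 8.0²) = √150.49 = 12.2674
    Area = ½·c·h_c  →  h_c = 2·Area/c = 2·37.2/12.2674 = 6.065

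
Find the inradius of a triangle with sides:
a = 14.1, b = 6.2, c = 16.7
s = (a+b+c)/2 = (14.1+6.2+16.7)/2 = 18.5
Area = √(s(s-a)(s-b)(s-c)) = √(18.5·4.4·12.3·1.8) = 42.4523
r = Area/s = 42.4523/18.5 = 2.295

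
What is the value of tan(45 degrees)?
tan(45 degrees) = 1
Decimal approximation: 1.0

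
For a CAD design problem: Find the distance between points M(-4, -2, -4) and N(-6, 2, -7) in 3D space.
d = √[(-2)² + (4)² + (-3)²] = √29 = 5.385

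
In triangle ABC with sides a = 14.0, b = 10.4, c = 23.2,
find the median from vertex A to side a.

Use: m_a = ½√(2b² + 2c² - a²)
m_a = ½√(2·10.4² + 2·23.2² - 14.0²)
m_a = ½√(216.32 + 1076.48 - 196) = ½√1096.8 = 16.56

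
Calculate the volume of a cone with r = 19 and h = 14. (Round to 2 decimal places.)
Volume = (1/3) * pi * r² * h
Volume = (1/3) * pi * 19² * 14
Volume = (1/3) * pi * 361 * 14
Volume = (1/3) * pi * 5054
Volume = 5292.54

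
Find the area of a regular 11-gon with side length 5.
For a regular 11-gon with side length s = 5:
Apothem a = s / (2*tan(pi/11)) = 5 / (2*tan(pi/11)) ≈ 8.5142
Perimeter P = 11 * 5 = 55
Area = (1/2) * P * a = (1/2) * 55 * 8.5142 = 234.14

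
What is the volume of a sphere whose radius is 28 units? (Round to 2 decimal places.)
Volume = (4/3) * pi * r³
Volume = (4/3) * pi * 28³
Volume = (4/3) * pi * 21952
Volume = 91952.32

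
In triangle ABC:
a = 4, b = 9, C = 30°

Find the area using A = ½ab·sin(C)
A = ½·4·9·sin(30°) = ½·36·0.500000 = 9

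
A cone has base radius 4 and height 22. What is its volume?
Volume = (1/3) * pi * r² * h
Volume = (1/3) * pi * 4² * 22
Volume = (1/3) * pi * 16 * 22
Volume = (1/3) * pi * 352
Volume = 368.61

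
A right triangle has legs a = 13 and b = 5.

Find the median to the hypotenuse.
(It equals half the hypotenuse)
Hypotenuse c = √(13² + 5²) = √194 = 13.9284
Median to hypotenuse = c/2 = 6.964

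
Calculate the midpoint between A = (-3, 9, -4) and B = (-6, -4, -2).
Midpoint = ((-3-6)/2, (9-4)/2, (-4-2)/2) = (-4.5, 2.5, -3)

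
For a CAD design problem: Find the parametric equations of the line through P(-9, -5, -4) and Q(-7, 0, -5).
Direction vector d = Q - P = (2, 5, -1)
x = -9 + 2t, y = -5 + 5t, z = -4 - t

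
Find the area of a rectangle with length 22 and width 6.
Area = length * width
Area = 22 * 6
Area = 132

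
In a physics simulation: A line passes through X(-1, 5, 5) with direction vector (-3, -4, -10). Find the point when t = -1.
P(-1) = (-1 + (-3)(-1), 5 + (-4)(-1), 5 + (-10)(-1)) = (2, 9, 15)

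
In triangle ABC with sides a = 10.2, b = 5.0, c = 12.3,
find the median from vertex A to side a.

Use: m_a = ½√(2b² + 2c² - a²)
m_a = ½√(2·5.0² + 2·12.3² - 10.2²)
m_a = ½√(50 + 302.58 - 104.04) = ½√248.54 = 7.883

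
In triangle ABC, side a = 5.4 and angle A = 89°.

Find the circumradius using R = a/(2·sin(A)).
R = a/(2·sin(A)) = 5.4/(2·sin(89°))
R = 5.4/(2·0.999848) = 5.4/1.999695 = 2.7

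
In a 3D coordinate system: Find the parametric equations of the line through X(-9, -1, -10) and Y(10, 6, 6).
Direction vector d = Y - X = (19, 7, 16)
x = -9 + 19t, y = -1 + 7t, z = -10 + 16t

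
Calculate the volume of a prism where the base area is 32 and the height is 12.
Volume = base area * height
Volume = 32 * 12
Volume = 384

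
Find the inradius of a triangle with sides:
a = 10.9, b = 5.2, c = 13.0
s = (a+b+c)/2 = (10.9+5.2+13.0)/2 = 14.55
Area = √(s(s-a)(s-b)(s-c)) = √(14.55·3.65·9.35·1.55) = 27.7428
r = Area/s = 27.7428/14.55 = 1.907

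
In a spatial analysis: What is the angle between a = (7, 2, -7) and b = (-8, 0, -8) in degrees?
a·b = 0, |a|² = 102, |b|² = 128
cos θ = 0/√13056 ≈ 0.0
θ ≈ 90.0°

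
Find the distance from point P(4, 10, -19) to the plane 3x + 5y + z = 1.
d = |3(4) + 5(10) + 1(-19) - (1)| / √(3² + 5² + 1²) = 42/√35 = 7.099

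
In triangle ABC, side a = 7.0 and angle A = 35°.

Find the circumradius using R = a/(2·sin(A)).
R = a/(2·sin(A)) = 7.0/(2·sin(35°))
R = 7.0/(2·0.573576) = 7.0/1.147153 = 6.102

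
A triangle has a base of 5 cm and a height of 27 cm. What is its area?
Area = (1/2) * base * height
Area = (1/2) * 5 * 27
Area = 67.50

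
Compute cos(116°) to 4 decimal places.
cos(116 degrees) = -0.4384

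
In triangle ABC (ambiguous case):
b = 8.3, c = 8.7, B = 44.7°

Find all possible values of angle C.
sin(C)/c = sin(B)/b  →  sin(C) = c·sin(B)/b = 8.7·sin(44.7°)/8.3 = 0.737293
C₁ = arcsin(0.737293) = 47.5°,  C₂ = 180° - C₁ = 132.5°
Check C₂: A = 180° - 44.7° - 132.5° = 2.8° > 0 ✓
C = 47.5° or C = 132.5° (two solutions)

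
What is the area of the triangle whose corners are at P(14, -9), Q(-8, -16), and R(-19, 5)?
Using the coordinate formula: Area = (1/2)|x₁(y₂-y₃) + x₂(y₃-y₁) + x₃(y₁-y₂)|
Area = (1/2)|14((-16)-5) + (-8)(5-(-9)) + (-19)((-9)-(-16))|
Area = (1/2)|14*(-21) + (-8)*14 + (-19)*7|
Area = (1/2)|(-294) + (-112) + (-133)|
Area = (1/2)*539 = 269.50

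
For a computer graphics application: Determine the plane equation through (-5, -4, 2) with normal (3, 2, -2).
d = n·P = (3)(-5) + (2)(-4) + (-2)(2) = -27
Plane: 3x + 2y - 2z = -27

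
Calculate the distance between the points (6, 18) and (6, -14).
Using the distance formula: d = sqrt((x₂-x₁)² + (y₂-y₁)²)
dx = 6 - 6 = 0
dy = (-14) - 18 = -32
d = sqrt(0² + (-32)²) = sqrt(0 + 1024) = sqrt(1024) = 32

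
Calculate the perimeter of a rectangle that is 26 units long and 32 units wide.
Perimeter = 2 * (length + width)
Perimeter = 2 * (26 + 32)
Perimeter = 2 * 58
Perimeter = 116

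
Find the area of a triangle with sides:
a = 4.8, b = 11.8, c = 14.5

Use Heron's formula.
s = (a+b+c)/2 = (4.8+11.8+14.5)/2 = 15.55
A = √(s(s-a)(s-b)(s-c)) = √(15.55·10.75·3.75·1.05)
A = √658.202 = 25.66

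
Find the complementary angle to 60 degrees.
Complementary angles sum to 90 degrees.
Other angle = 90 - 60
Other angle = 30 degrees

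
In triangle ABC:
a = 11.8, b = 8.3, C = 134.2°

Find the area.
Using A = ½ab·sin(C):
A = ½·11.8·8.3·sin(134.2°) = ½·97.94·0.716911 = 35.11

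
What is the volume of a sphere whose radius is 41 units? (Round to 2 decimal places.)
Volume = (4/3) * pi * r³
Volume = (4/3) * pi * 41³
Volume = (4/3) * pi * 68921
Volume = 288695.61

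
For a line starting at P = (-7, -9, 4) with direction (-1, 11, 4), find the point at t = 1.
P(1) = (-7 + (-1)(1), -9 + 11(1), 4 + 4(1)) = (-8, 2, 8)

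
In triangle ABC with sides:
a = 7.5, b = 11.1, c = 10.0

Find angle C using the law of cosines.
cos(C) = (a² + b² - c²)/(2ab)
cos(C) = (7.5² + 11.1² - 10.0²)/(2·7.5·11.1) = 79.46/166.5 = 0.477237
C = arccos(0.477237) = 61.49°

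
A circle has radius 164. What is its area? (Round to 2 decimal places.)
Area = pi * r²
Area = pi * 164²
Area = pi * 26896
Area = 84496.28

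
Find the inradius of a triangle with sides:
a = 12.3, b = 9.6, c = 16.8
s = (a+b+c)/2 = (12.3+9.6+16.8)/2 = 19.35
Area = √(s(s-a)(s-b)(s-c)) = √(19.35·7.05·9.75·2.55) = 58.2381
r = Area/s = 58.2381/19.35 = 3.01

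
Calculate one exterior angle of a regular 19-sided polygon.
Exterior angle of a regular n-gon = 360/n
Exterior angle = 360/19
Exterior angle = 18.95 degrees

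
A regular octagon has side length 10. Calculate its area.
For a regular 8-gon with side length s = 10:
Apothem a = s / (2*tan(pi/8)) = 10 / (2*tan(pi/8)) ≈ 12.0711
Perimeter P = 8 * 10 = 80
Area = (1/2) * P * a = (1/2) * 80 * 12.0711 = 482.84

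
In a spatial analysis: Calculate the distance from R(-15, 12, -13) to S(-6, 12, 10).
d = √[(9)² + (0)² + (23)²] = √610 = 24.7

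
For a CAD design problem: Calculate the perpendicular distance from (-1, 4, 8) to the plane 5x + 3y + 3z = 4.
d = |5(-1) + 3(4) + 3(8) - (4)| / √(5² + 3² + 3²) = 27/√43 = 4.117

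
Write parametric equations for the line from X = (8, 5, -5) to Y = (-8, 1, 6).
Direction vector d = Y - X = (-16, -4, 11)
x = 8 - 16t, y = 5 - 4t, z = -5 + 11t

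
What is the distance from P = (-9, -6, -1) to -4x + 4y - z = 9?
d = |(-4)(-9) + 4(-6) + (-1)(-1) - (9)| / √((-4)² + 4² + (-1)²) = 4/√33 = 0.6963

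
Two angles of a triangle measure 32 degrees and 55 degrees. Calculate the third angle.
Sum of angles in a triangle = 180 degrees
Third angle = 180 - 32 - 55
Third angle = 93 degrees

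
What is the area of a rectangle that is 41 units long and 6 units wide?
Area = length * width
Area = 41 * 6
Area = 246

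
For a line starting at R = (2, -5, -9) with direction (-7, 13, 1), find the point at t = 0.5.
P(0.5) = (2 + (-7)(0.5), -5 + 13(0.5), -9 + 1(0.5)) = (-1.5, 1.5, -8.5)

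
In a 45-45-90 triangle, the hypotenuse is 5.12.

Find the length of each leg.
In a 45-45-90 triangle, hypotenuse = leg·√2  →  leg = hypotenuse/√2
leg = 5.12/√2 = 3.62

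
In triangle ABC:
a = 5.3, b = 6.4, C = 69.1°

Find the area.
Using A = ½ab·sin(C):
A = ½·5.3·6.4·sin(69.1°) = ½·33.92·0.934204 = 15.84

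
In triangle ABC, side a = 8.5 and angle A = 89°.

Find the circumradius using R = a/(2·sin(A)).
R = a/(2·sin(A)) = 8.5/(2·sin(89°))
R = 8.5/(2·0.999848) = 8.5/1.999695 = 4.251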